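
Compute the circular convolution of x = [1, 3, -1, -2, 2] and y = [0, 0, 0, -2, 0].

(x ⊛ y)[n] = Σ(m=0 to 4) x[m] · y[(n-m) mod 5]

Computing each output sample:
(x ⊛ y)[0] = 2
(x ⊛ y)[1] = 4
(x ⊛ y)[2] = -4
(x ⊛ y)[3] = -2
(x ⊛ y)[4] = -6

x ⊛ y = [2, 4, -4, -2, -6]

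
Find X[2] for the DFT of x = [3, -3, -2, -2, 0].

X[2] = Σ(n=0 to 4) x[n] · ω_5^(2n) where ω_5 = e^(-2πi/5)
= (3)·ω_5^0 + (-3)·ω_5^2 + (-2)·ω_5^4 + (-2)·ω_5^6 + (0)·ω_5^8

X[2] = 4.1910+1.7634i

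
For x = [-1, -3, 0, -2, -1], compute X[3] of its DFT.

X[3] = Σ(n=0 to 4) x[n] · ω_5^(3n) where ω_5 = e^(-2πi/5)
= (-1)·ω_5^0 + (-3)·ω_5^3 + (0)·ω_5^6 + (-2)·ω_5^9 + (-1)·ω_5^12

X[3] = 1.6180-3.0777i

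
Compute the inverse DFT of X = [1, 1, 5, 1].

x[n] = (1/4) Σ(k=0 to 3) X[k] · e^(2πikn/4)

Computing each x[n]:
x[0] = 2
x[1] = -1
x[2] = 1
x[3] = -1

x = [2, -1, 1, -1]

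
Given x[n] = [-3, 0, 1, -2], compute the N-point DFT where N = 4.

X[k] = Σ(n=0 to 3) x[n] · ω_4^(nk)
where ω_4 = e^(-2πi/4)

Computing each X[k]:
X[0] = -4
X[1] = -4-2i
X[2] = 0
X[3] = -4+2i

X = [-4, -4-2i, 0, -4+2i]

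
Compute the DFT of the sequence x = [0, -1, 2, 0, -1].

X[k] = Σ(n=0 to 4) x[n] · ω_5^(nk)
where ω_5 = e^(-2πi/5)

Computing each X[k]:
X[0] = 0
X[1] = -2.2361-1.1756i
X[2] = 2.2361+1.9021i
X[3] = 2.2361-1.9021i
X[4] = -2.2361+1.1756i

X = [0, -2.2361-1.1756i, 2.2361+1.9021i, 2.2361-1.9021i, -2.2361+1.1756i]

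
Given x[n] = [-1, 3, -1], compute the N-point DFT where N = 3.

X[k] = Σ(n=0 to 2) x[n] · ω_3^(nk)
where ω_3 = e^(-2πi/3)

Computing each X[k]:
X[0] = 1
X[1] = -2.0000-3.4641i
X[2] = -2.0000+3.4641i

X = [1, -2.0000-3.4641i, -2.0000+3.4641i]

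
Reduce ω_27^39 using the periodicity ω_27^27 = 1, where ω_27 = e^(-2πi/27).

Since ω_27^27 = 1, powers reduce modulo 27.
39 mod 27 = 12
So ω_27^39 = ω_27^12 = e^(-2πi·12/27)

ω_27^39 = ω_27^12 = -0.9397-0.3420i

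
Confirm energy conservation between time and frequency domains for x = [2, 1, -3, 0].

Time domain:
Σ|x[n]|² = |2|² + |1|² + |-3|² + |0|² = 14.0000

Frequency domain:
(1/4)Σ|X[k]|² = (1/4)(|0|² + |5-1i|² + |-2|² + |5+1i|²) = (1/4)·56.0000 = 14.0000

Both sides agree, confirming Parseval's theorem.

Σ|x[n]|² = (1/N)Σ|X[k]|² = 14.0000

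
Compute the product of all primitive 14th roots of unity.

The primitive 14th roots of unity are ω_14^k for k coprime to 14: k ∈ {1, 3, 5, 9, 11, 13}
Their product equals the constant term of the cyclotomic polynomial Φ_14(x) up to sign.
For n ≥ 3, the product of all primitive nth roots of unity is 1. (For n=1 it is 1; for n=2 it is -1.)

1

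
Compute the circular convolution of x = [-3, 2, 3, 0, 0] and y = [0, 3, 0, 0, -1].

(x ⊛ y)[n] = Σ(m=0 to 4) x[m] · y[(n-m) mod 5]

Computing each output sample:
(x ⊛ y)[0] = -2
(x ⊛ y)[1] = -12
(x ⊛ y)[2] = 6
(x ⊛ y)[3] = 9
(x ⊛ y)[4] = 3

x ⊛ y = [-2, -12, 6, 9, 3]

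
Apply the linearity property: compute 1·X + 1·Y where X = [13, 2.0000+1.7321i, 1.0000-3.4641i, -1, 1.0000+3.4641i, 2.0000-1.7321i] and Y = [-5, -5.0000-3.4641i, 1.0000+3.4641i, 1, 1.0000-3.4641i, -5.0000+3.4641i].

By linearity: DFT(1x + 1y) = 1·DFT(x) + 1·DFT(y)
= 1·[13, 2.0000+1.7321i, 1.0000-3.4641i, -1, 1.0000+3.4641i, 2.0000-1.7321i] + 1·[-5, -5.0000-3.4641i, 1.0000+3.4641i, 1, 1.0000-3.4641i, -5.0000+3.4641i]

Computing element-wise:
Z[0] = 1·(13) + 1·(-5) = 8
Z[1] = 1·(2.0000+1.7321i) + 1·(-5.0000-3.4641i) = -3.0000-1.7320i
Z[2] = 1·(1.0000-3.4641i) + 1·(1.0000+3.4641i) = 2
Z[3] = 1·(-1) + 1·(1) = 0
Z[4] = 1·(1.0000+3.4641i) + 1·(1.0000-3.4641i) = 2
Z[5] = 1·(2.0000-1.7321i) + 1·(-5.0000+3.4641i) = -3.0000+1.7320i

DFT(1x + 1y) = 1·X + 1·Y = [8, -3.0000-1.7320i, 2, 0, 2, -3.0000+1.7320i]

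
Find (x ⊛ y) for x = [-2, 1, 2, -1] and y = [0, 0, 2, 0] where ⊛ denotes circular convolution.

(x ⊛ y)[n] = Σ(m=0 to 3) x[m] · y[(n-m) mod 4]

Computing each output sample:
(x ⊛ y)[0] = 4
(x ⊛ y)[1] = -2
(x ⊛ y)[2] = -4
(x ⊛ y)[3] = 2

x ⊛ y = [4, -2, -4, 2]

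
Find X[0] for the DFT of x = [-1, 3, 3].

X[0] = Σ(n=0 to 2) x[n] · ω_3^0 = Σ x[n]
= (-1) + (3) + (3)

X[0] = 5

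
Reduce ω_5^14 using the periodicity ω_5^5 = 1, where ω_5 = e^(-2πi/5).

Since ω_5^5 = 1, powers reduce modulo 5.
14 mod 5 = 4
So ω_5^14 = ω_5^4 = e^(-2πi·4/5)

ω_5^14 = ω_5^4 = 0.3090+0.9511i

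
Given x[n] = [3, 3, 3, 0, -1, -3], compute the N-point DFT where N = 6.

X[k] = Σ(n=0 to 5) x[n] · ω_6^(nk)
where ω_6 = e^(-2πi/6)

Computing each X[k]:
X[0] = 5
X[1] = 2.0000-8.6603i
X[2] = 2.0000-1.7321i
X[3] = 5
X[4] = 2.0000+1.7321i
X[5] = 2.0000+8.6603i

X = [5, 2.0000-8.6603i, 2.0000-1.7321i, 5, 2.0000+1.7321i, 2.0000+8.6603i]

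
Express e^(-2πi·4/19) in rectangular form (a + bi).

ω_19^4 = e^(-2πi·4/19)
= cos(-2π·4/19) + i·sin(-2π·4/19)
= cos(-8π/19) + i·sin(-8π/19)

ω_19^4 = cos(-8π/19) + i·sin(-8π/19) = 0.2455-0.9694i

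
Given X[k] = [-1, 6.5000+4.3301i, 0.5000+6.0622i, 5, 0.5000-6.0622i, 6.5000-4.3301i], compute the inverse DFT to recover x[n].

x[n] = (1/6) Σ(k=0 to 5) X[k] · e^(2πikn/6)

Computing each x[n]:
x[0] = 3
x[1] = -3
x[2] = 0
x[3] = -3
x[4] = -1
x[5] = 3

x = [3, -3, 0, -3, -1, 3]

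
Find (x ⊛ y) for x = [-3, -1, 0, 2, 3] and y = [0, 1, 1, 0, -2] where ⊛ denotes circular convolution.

(x ⊛ y)[n] = Σ(m=0 to 4) x[m] · y[(n-m) mod 5]

Computing each output sample:
(x ⊛ y)[0] = 7
(x ⊛ y)[1] = 0
(x ⊛ y)[2] = -8
(x ⊛ y)[3] = -7
(x ⊛ y)[4] = 8

x ⊛ y = [7, 0, -8, -7, 8]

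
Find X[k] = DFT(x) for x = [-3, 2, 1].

X[k] = Σ(n=0 to 2) x[n] · ω_3^(nk)
where ω_3 = e^(-2πi/3)

Computing each X[k]:
X[0] = 0
X[1] = -4.5000-0.8660i
X[2] = -4.5000+0.8660i

X = [0, -4.5000-0.8660i, -4.5000+0.8660i]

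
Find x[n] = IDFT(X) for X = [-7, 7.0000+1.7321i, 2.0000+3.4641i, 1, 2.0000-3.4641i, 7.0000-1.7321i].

x[n] = (1/6) Σ(k=0 to 5) X[k] · e^(2πikn/6)

Computing each x[n]:
x[0] = 2
x[1] = -2
x[2] = -2
x[3] = -3
x[4] = -3
x[5] = 1

x = [2, -2, -2, -3, -3, 1]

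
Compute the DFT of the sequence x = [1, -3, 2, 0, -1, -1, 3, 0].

X[k] = Σ(n=0 to 7) x[n] · ω_8^(nk)
where ω_8 = e^(-2πi/8)

Computing each X[k]:
X[0] = 1
X[1] = 0.5858+2.4142i
X[2] = -5+4i
X[3] = 3.4142+0.4142i
X[4] = 9
X[5] = 3.4142-0.4142i
X[6] = -5-4i
X[7] = 0.5858-2.4142i

X = [1, 0.5858+2.4142i, -5+4i, 3.4142+0.4142i, 9, 3.4142-0.4142i, -5-4i, 0.5858-2.4142i]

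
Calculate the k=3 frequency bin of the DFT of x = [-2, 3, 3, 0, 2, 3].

X[3] = Σ(n=0 to 5) x[n] · ω_6^(3n) where ω_6 = e^(-2πi/6)
= (-2)·ω_6^0 + (3)·ω_6^3 + (3)·ω_6^6 + (0)·ω_6^9 + (2)·ω_6^12 + (3)·ω_6^15

X[3] = -3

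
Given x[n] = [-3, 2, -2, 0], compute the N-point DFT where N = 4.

X[k] = Σ(n=0 to 3) x[n] · ω_4^(nk)
where ω_4 = e^(-2πi/4)

Computing each X[k]:
X[0] = -3
X[1] = -1-2i
X[2] = -7
X[3] = -1+2i

X = [-3, -1-2i, -7, -1+2i]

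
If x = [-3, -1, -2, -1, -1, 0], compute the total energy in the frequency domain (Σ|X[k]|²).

Parseval: Σ|x[n]|² = (1/N)Σ|X[k]|², so Σ|X[k]|² = N·Σ|x[n]|² = 6·16.0000

Σ|X[k]|² = N·Σ|x[n]|² = 6·16.0000 = 96.0000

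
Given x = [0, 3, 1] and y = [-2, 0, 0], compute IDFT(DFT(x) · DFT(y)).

(x ⊛ y)[n] = Σ(m=0 to 2) x[m] · y[(n-m) mod 3]

Computing each output sample:
(x ⊛ y)[0] = 0
(x ⊛ y)[1] = -6
(x ⊛ y)[2] = -2

x ⊛ y = [0, -6, -2]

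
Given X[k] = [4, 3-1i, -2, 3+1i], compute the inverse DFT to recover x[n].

x[n] = (1/4) Σ(k=0 to 3) X[k] · e^(2πikn/4)

Computing each x[n]:
x[0] = 2
x[1] = 2
x[2] = -1
x[3] = 1

x = [2, 2, -1, 1]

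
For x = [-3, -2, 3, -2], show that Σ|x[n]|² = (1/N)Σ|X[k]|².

Time domain:
Σ|x[n]|² = |-3|² + |-2|² + |3|² + |-2|² = 26.0000

Frequency domain:
(1/4)Σ|X[k]|² = (1/4)(|-4|² + |-6|² + |4|² + |-6|²) = (1/4)·104.0000 = 26.0000

Both sides agree, confirming Parseval's theorem.

Σ|x[n]|² = (1/N)Σ|X[k]|² = 26.0000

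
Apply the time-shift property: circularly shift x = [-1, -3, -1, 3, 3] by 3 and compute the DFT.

Time shift by 3: X_shifted[k] = ω_5^(3k) · X[k]
Shifted x = [-1, 3, 3, -1, -3]

DFT(x[n-3]) = [1, -2.6180-8.0575i, -0.3820+0.2775i, -0.3820-0.2775i, -2.6180+8.0575i]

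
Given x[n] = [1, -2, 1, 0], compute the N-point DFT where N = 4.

X[k] = Σ(n=0 to 3) x[n] · ω_4^(nk)
where ω_4 = e^(-2πi/4)

Computing each X[k]:
X[0] = 0
X[1] = 2i
X[2] = 4
X[3] = -2i

X = [0, 2i, 4, -2i]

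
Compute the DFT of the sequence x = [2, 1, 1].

X[k] = Σ(n=0 to 2) x[n] · ω_3^(nk)
where ω_3 = e^(-2πi/3)

Computing each X[k]:
X[0] = 4
X[1] = 1
X[2] = 1

X = [4, 1, 1]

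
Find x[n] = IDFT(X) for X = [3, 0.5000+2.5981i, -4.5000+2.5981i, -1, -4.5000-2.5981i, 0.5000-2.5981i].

x[n] = (1/6) Σ(k=0 to 5) X[k] · e^(2πikn/6)

Computing each x[n]:
x[0] = -1
x[1] = 0
x[2] = 1
x[3] = -1
x[4] = 1
x[5] = 3

x = [-1, 0, 1, -1, 1, 3]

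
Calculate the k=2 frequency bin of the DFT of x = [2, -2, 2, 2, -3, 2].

X[2] = Σ(n=0 to 5) x[n] · ω_6^(2n) where ω_6 = e^(-2πi/6)
= (2)·ω_6^0 + (-2)·ω_6^2 + (2)·ω_6^4 + (2)·ω_6^6 + (-3)·ω_6^8 + (2)·ω_6^10

X[2] = 4.5000+7.7942i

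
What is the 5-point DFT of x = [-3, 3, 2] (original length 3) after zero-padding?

Original 3-point DFT: [2, -5.5000-0.8660i, -5.5000+0.8660i]
Zero-padded 5-point DFT provides frequency interpolation.

DFT_5([x, 0, ...]) = [2, -3.6910-4.0287i, -4.8090+0.1388i, -4.8090-0.1388i, -3.6910+4.0287i]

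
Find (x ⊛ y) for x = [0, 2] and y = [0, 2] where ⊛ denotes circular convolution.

(x ⊛ y)[n] = Σ(m=0 to 1) x[m] · y[(n-m) mod 2]

Computing each output sample:
(x ⊛ y)[0] = 4
(x ⊛ y)[1] = 0

x ⊛ y = [4, 0]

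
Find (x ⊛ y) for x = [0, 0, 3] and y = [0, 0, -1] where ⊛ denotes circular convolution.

(x ⊛ y)[n] = Σ(m=0 to 2) x[m] · y[(n-m) mod 3]

Computing each output sample:
(x ⊛ y)[0] = 0
(x ⊛ y)[1] = -3
(x ⊛ y)[2] = 0

x ⊛ y = [0, -3, 0]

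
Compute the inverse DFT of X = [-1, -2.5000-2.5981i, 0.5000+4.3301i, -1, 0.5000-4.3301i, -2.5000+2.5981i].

x[n] = (1/6) Σ(k=0 to 5) X[k] · e^(2πikn/6)

Computing each x[n]:
x[0] = -1
x[1] = -1
x[2] = 2
x[3] = 1
x[4] = -2
x[5] = 0

x = [-1, -1, 2, 1, -2, 0]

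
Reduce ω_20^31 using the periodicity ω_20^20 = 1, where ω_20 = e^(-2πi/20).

Since ω_20^20 = 1, powers reduce modulo 20.
31 mod 20 = 11
So ω_20^31 = ω_20^11 = e^(-2πi·11/20)

ω_20^31 = ω_20^11 = -0.9511+0.3090i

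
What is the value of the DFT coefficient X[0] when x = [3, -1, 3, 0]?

X[0] = Σ(n=0 to 3) x[n] · ω_4^0 = Σ x[n]
= (3) + (-1) + (3) + (0)

X[0] = 5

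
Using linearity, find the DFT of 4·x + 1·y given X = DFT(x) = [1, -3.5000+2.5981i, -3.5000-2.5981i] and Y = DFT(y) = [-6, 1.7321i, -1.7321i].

By linearity: DFT(4x + 1y) = 4·DFT(x) + 1·DFT(y)
= 4·[1, -3.5000+2.5981i, -3.5000-2.5981i] + 1·[-6, 1.7321i, -1.7321i]

Computing element-wise:
Z[0] = 4·(1) + 1·(-6) = -2
Z[1] = 4·(-3.5000+2.5981i) + 1·(1.7321i) = -14.0000+12.1245i
Z[2] = 4·(-3.5000-2.5981i) + 1·(-1.7321i) = -14.0000-12.1245i

DFT(4x + 1y) = 4·X + 1·Y = [-2, -14.0000+12.1245i, -14.0000-12.1245i]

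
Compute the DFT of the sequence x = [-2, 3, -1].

X[k] = Σ(n=0 to 2) x[n] · ω_3^(nk)
where ω_3 = e^(-2πi/3)

Computing each X[k]:
X[0] = 0
X[1] = -3.0000-3.4641i
X[2] = -3.0000+3.4641i

X = [0, -3.0000-3.4641i, -3.0000+3.4641i]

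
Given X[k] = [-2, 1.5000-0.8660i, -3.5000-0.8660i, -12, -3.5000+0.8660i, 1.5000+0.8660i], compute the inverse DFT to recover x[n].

x[n] = (1/6) Σ(k=0 to 5) X[k] · e^(2πikn/6)

Computing each x[n]:
x[0] = -3
x[1] = 3
x[2] = -2
x[3] = 0
x[4] = -2
x[5] = 2

x = [-3, 3, -2, 0, -2, 2]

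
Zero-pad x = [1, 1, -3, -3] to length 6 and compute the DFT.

Original 4-point DFT: [-4, 4-4i, 0, 4+4i]
Zero-padded 6-point DFT provides frequency interpolation.

DFT_6([x, 0, ...]) = [-4, 6.0000+1.7321i, -1.0000-3.4641i, 0, -1.0000+3.4641i, 6.0000-1.7321i]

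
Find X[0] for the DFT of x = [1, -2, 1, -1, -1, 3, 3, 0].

X[0] = Σ(n=0 to 7) x[n] · ω_8^0 = Σ x[n]
= (1) + (-2) + (1) + (-1) + (-1) + (3) + (3) + (0)

X[0] = 4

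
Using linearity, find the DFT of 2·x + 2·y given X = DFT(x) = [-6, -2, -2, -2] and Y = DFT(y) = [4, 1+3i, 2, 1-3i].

By linearity: DFT(2x + 2y) = 2·DFT(x) + 2·DFT(y)
= 2·[-6, -2, -2, -2] + 2·[4, 1+3i, 2, 1-3i]

Computing element-wise:
Z[0] = 2·(-6) + 2·(4) = -4
Z[1] = 2·(-2) + 2·(1+3i) = -2+6i
Z[2] = 2·(-2) + 2·(2) = 0
Z[3] = 2·(-2) + 2·(1-3i) = -2-6i

DFT(2x + 2y) = 2·X + 2·Y = [-4, -2+6i, 0, -2-6i]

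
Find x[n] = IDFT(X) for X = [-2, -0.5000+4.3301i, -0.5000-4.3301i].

x[n] = (1/3) Σ(k=0 to 2) X[k] · e^(2πikn/3)

Computing each x[n]:
x[0] = -1
x[1] = -3
x[2] = 2

x = [-1, -3, 2]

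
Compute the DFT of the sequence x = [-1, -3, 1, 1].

X[k] = Σ(n=0 to 3) x[n] · ω_4^(nk)
where ω_4 = e^(-2πi/4)

Computing each X[k]:
X[0] = -2
X[1] = -2+4i
X[2] = 2
X[3] = -2-4i

X = [-2, -2+4i, 2, -2-4i]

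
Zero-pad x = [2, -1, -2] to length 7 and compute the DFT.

Original 3-point DFT: [-1, 3.5000-0.8660i, 3.5000+0.8660i]
Zero-padded 7-point DFT provides frequency interpolation.

DFT_7([x, 0, ...]) = [-1, 1.8216+2.7317i, 4.0245+0.1072i, 1.6540-1.1298i, 1.6540+1.1298i, 4.0245-0.1072i, 1.8216-2.7317i]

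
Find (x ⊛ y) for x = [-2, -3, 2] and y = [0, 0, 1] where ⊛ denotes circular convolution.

(x ⊛ y)[n] = Σ(m=0 to 2) x[m] · y[(n-m) mod 3]

Computing each output sample:
(x ⊛ y)[0] = -3
(x ⊛ y)[1] = 2
(x ⊛ y)[2] = -2

x ⊛ y = [-3, 2, -2]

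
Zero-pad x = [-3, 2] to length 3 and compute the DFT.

Original 2-point DFT: [-1, -5]
Zero-padded 3-point DFT provides frequency interpolation.

DFT_3([x, 0, ...]) = [-1, -4.0000-1.7321i, -4.0000+1.7321i]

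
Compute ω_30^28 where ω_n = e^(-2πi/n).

ω_30^28 = e^(-2πi·28/30)
= cos(-2π·28/30) + i·sin(-2π·28/30)
= cos(-56π/30) + i·sin(-56π/30)

ω_30^28 = cos(-56π/30) + i·sin(-56π/30) = 0.9135+0.4067i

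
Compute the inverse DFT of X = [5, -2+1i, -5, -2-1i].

x[n] = (1/4) Σ(k=0 to 3) X[k] · e^(2πikn/4)

Computing each x[n]:
x[0] = -1
x[1] = 2
x[2] = 1
x[3] = 3

x = [-1, 2, 1, 3]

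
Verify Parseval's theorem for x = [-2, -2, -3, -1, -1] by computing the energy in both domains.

Time domain:
Σ|x[n]|² = |-2|² + |-2|² + |-3|² + |-1|² + |-1|² = 19.0000

Frequency domain:
(1/5)Σ|X[k]|² = (1/5)(|-9|² + |0.3090+2.1266i|² + |-0.8090-1.3143i|² + |-0.8090+1.3143i|² + |0.3090-2.1266i|²) = (1/5)·95.0000 = 19.0000

Both sides agree, confirming Parseval's theorem.

Σ|x[n]|² = (1/N)Σ|X[k]|² = 19.0000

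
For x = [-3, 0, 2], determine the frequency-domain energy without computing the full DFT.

Parseval: Σ|x[n]|² = (1/N)Σ|X[k]|², so Σ|X[k]|² = N·Σ|x[n]|² = 3·13.0000

Σ|X[k]|² = N·Σ|x[n]|² = 3·13.0000 = 39.0000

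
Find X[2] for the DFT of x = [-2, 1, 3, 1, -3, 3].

X[2] = Σ(n=0 to 5) x[n] · ω_6^(2n) where ω_6 = e^(-2πi/6)
= (-2)·ω_6^0 + (1)·ω_6^2 + (3)·ω_6^4 + (1)·ω_6^6 + (-3)·ω_6^8 + (3)·ω_6^10

X[2] = -3.0000+6.9282i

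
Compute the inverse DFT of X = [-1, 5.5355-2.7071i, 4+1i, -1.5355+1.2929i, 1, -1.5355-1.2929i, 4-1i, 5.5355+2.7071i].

x[n] = (1/8) Σ(k=0 to 7) X[k] · e^(2πikn/8)

Computing each x[n]:
x[0] = 2
x[1] = 1
x[2] = 0
x[3] = -1
x[4] = 0
x[5] = -2
x[6] = -2
x[7] = 1

x = [2, 1, 0, -1, 0, -2, -2, 1]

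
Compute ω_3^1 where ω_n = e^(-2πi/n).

ω_3^1 = e^(-2πi·1/3)
= cos(-2π·1/3) + i·sin(-2π·1/3)
= cos(-2π/3) + i·sin(-2π/3)

ω_3^1 = cos(-2π/3) + i·sin(-2π/3) = -0.5000-0.8660i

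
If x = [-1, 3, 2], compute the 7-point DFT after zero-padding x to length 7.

Original 3-point DFT: [4, -3.5000-0.8660i, -3.5000+0.8660i]
Zero-padded 7-point DFT provides frequency interpolation.

DFT_7([x, 0, ...]) = [4, 0.4254-4.2954i, -3.4695-2.0570i, -2.4559+0.2620i, -2.4559-0.2620i, -3.4695+2.0570i, 0.4254+4.2954i]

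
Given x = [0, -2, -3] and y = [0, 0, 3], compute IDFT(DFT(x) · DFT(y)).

(x ⊛ y)[n] = Σ(m=0 to 2) x[m] · y[(n-m) mod 3]

Computing each output sample:
(x ⊛ y)[0] = -6
(x ⊛ y)[1] = -9
(x ⊛ y)[2] = 0

x ⊛ y = [-6, -9, 0]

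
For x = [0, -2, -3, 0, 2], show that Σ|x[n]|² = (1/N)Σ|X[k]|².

Time domain:
Σ|x[n]|² = |0|² + |-2|² + |-3|² + |0|² + |2|² = 17.0000

Frequency domain:
(1/5)Σ|X[k]|² = (1/5)(|-3|² + |2.4271+5.5676i|² + |-0.9271-0.5020i|² + |-0.9271+0.5020i|² + |2.4271-5.5676i|²) = (1/5)·85.0000 = 17.0000

Both sides agree, confirming Parseval's theorem.

Σ|x[n]|² = (1/N)Σ|X[k]|² = 17.0000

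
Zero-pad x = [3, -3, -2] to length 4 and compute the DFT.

Original 3-point DFT: [-2, 5.5000+0.8660i, 5.5000-0.8660i]
Zero-padded 4-point DFT provides frequency interpolation.

DFT_4([x, 0, ...]) = [-2, 5+3i, 4, 5-3i]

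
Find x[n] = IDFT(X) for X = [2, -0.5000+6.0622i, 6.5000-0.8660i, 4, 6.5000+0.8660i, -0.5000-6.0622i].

x[n] = (1/6) Σ(k=0 to 5) X[k] · e^(2πikn/6)

Computing each x[n]:
x[0] = 3
x[1] = -3
x[2] = -2
x[3] = 2
x[4] = 2
x[5] = 0

x = [3, -3, -2, 2, 2, 0]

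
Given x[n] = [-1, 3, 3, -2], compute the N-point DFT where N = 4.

X[k] = Σ(n=0 to 3) x[n] · ω_4^(nk)
where ω_4 = e^(-2πi/4)

Computing each X[k]:
X[0] = 3
X[1] = -4-5i
X[2] = 1
X[3] = -4+5i

X = [3, -4-5i, 1, -4+5i]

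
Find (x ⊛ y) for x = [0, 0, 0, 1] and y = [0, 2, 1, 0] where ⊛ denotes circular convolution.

(x ⊛ y)[n] = Σ(m=0 to 3) x[m] · y[(n-m) mod 4]

Computing each output sample:
(x ⊛ y)[0] = 2
(x ⊛ y)[1] = 1
(x ⊛ y)[2] = 0
(x ⊛ y)[3] = 0

x ⊛ y = [2, 1, 0, 0]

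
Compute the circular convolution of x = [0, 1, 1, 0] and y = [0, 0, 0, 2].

(x ⊛ y)[n] = Σ(m=0 to 3) x[m] · y[(n-m) mod 4]

Computing each output sample:
(x ⊛ y)[0] = 2
(x ⊛ y)[1] = 2
(x ⊛ y)[2] = 0
(x ⊛ y)[3] = 0

x ⊛ y = [2, 2, 0, 0]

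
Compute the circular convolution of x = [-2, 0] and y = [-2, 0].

(x ⊛ y)[n] = Σ(m=0 to 1) x[m] · y[(n-m) mod 2]

Computing each output sample:
(x ⊛ y)[0] = 4
(x ⊛ y)[1] = 0

x ⊛ y = [4, 0]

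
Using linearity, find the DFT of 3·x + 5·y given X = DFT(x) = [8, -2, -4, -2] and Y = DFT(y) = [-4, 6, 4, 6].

By linearity: DFT(3x + 5y) = 3·DFT(x) + 5·DFT(y)
= 3·[8, -2, -4, -2] + 5·[-4, 6, 4, 6]

Computing element-wise:
Z[0] = 3·(8) + 5·(-4) = 4
Z[1] = 3·(-2) + 5·(6) = 24
Z[2] = 3·(-4) + 5·(4) = 8
Z[3] = 3·(-2) + 5·(6) = 24

DFT(3x + 5y) = 3·X + 5·Y = [4, 24, 8, 24]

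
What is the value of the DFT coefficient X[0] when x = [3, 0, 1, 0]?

X[0] = Σ(n=0 to 3) x[n] · ω_4^0 = Σ x[n]
= (3) + (0) + (1) + (0)

X[0] = 4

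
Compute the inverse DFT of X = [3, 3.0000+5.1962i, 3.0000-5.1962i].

x[n] = (1/3) Σ(k=0 to 2) X[k] · e^(2πikn/3)

Computing each x[n]:
x[0] = 3
x[1] = -3
x[2] = 3

x = [3, -3, 3]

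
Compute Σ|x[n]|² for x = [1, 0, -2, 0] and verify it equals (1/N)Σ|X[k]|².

Time domain:
Σ|x[n]|² = |1|² + |0|² + |-2|² + |0|² = 5.0000

Frequency domain:
(1/4)Σ|X[k]|² = (1/4)(|-1|² + |3|² + |-1|² + |3|²) = (1/4)·20.0000 = 5.0000

Both sides agree, confirming Parseval's theorem.

Σ|x[n]|² = (1/N)Σ|X[k]|² = 5.0000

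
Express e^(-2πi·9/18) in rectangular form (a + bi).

ω_18^9 = e^(-2πi·9/18)
= cos(-2π·9/18) + i·sin(-2π·9/18)
= cos(-18π/18) + i·sin(-18π/18)

ω_18^9 = cos(-18π/18) + i·sin(-18π/18) = -1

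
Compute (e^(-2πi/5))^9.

Since ω_5^5 = 1, powers reduce modulo 5.
9 mod 5 = 4
So ω_5^9 = ω_5^4 = e^(-2πi·4/5)

ω_5^9 = ω_5^4 = 0.3090+0.9511i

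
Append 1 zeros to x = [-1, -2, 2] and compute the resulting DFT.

Original 3-point DFT: [-1, -1.0000+3.4641i, -1.0000-3.4641i]
Zero-padded 4-point DFT provides frequency interpolation.

DFT_4([x, 0, ...]) = [-1, -3+2i, 3, -3-2i]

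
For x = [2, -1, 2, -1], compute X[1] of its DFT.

X[1] = Σ(n=0 to 3) x[n] · ω_4^(1n) where ω_4 = e^(-2πi/4)
= (2)·ω_4^0 + (-1)·ω_4^1 + (2)·ω_4^2 + (-1)·ω_4^3

X[1] = 0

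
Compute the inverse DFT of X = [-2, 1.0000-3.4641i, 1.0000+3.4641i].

x[n] = (1/3) Σ(k=0 to 2) X[k] · e^(2πikn/3)

Computing each x[n]:
x[0] = 0
x[1] = 1
x[2] = -3

x = [0, 1, -3]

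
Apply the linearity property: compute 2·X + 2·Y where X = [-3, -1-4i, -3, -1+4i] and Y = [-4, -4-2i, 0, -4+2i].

By linearity: DFT(2x + 2y) = 2·DFT(x) + 2·DFT(y)
= 2·[-3, -1-4i, -3, -1+4i] + 2·[-4, -4-2i, 0, -4+2i]

Computing element-wise:
Z[0] = 2·(-3) + 2·(-4) = -14
Z[1] = 2·(-1-4i) + 2·(-4-2i) = -10-12i
Z[2] = 2·(-3) + 2·(0) = -6
Z[3] = 2·(-1+4i) + 2·(-4+2i) = -10+12i

DFT(2x + 2y) = 2·X + 2·Y = [-14, -10-12i, -6, -10+12i]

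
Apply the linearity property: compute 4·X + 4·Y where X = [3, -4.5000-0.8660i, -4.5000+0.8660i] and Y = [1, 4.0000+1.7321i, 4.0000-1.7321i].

By linearity: DFT(4x + 4y) = 4·DFT(x) + 4·DFT(y)
= 4·[3, -4.5000-0.8660i, -4.5000+0.8660i] + 4·[1, 4.0000+1.7321i, 4.0000-1.7321i]

Computing element-wise:
Z[0] = 4·(3) + 4·(1) = 16
Z[1] = 4·(-4.5000-0.8660i) + 4·(4.0000+1.7321i) = -2.0000+3.4644i
Z[2] = 4·(-4.5000+0.8660i) + 4·(4.0000-1.7321i) = -2.0000-3.4644i

DFT(4x + 4y) = 4·X + 4·Y = [16, -2.0000+3.4644i, -2.0000-3.4644i]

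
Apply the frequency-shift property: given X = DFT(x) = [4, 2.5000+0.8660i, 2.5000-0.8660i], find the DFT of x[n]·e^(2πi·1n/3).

Modulation property: DFT(ω_3^(-1n)·x[n]) = X[(k-1) mod 3], so circularly shift X by 1 positions.

X[k-1] = [2.5000-0.8660i, 4, 2.5000+0.8660i]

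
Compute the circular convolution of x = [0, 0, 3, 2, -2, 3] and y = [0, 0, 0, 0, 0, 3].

(x ⊛ y)[n] = Σ(m=0 to 5) x[m] · y[(n-m) mod 6]

Computing each output sample:
(x ⊛ y)[0] = 0
(x ⊛ y)[1] = 9
(x ⊛ y)[2] = 6
(x ⊛ y)[3] = -6
(x ⊛ y)[4] = 9
(x ⊛ y)[5] = 0

x ⊛ y = [0, 9, 6, -6, 9, 0]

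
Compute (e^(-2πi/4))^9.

Since ω_4^4 = 1, powers reduce modulo 4.
9 mod 4 = 1
So ω_4^9 = ω_4^1 = e^(-2πi·1/4)

ω_4^9 = ω_4^1 = -1i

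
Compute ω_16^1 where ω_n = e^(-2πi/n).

ω_16^1 = e^(-2πi·1/16)
= cos(-2π·1/16) + i·sin(-2π·1/16)
= cos(-2π/16) + i·sin(-2π/16)

ω_16^1 = cos(-2π/16) + i·sin(-2π/16) = 0.9239-0.3827i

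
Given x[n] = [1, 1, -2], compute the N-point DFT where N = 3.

X[k] = Σ(n=0 to 2) x[n] · ω_3^(nk)
where ω_3 = e^(-2πi/3)

Computing each X[k]:
X[0] = 0
X[1] = 1.5000-2.5981i
X[2] = 1.5000+2.5981i

X = [0, 1.5000-2.5981i, 1.5000+2.5981i]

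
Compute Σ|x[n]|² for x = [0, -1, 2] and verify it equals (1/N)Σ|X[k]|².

Time domain:
Σ|x[n]|² = |0|² + |-1|² + |2|² = 5.0000

Frequency domain:
(1/3)Σ|X[k]|² = (1/3)(|1|² + |-0.5000+2.5981i|² + |-0.5000-2.5981i|²) = (1/3)·15.0000 = 5.0000

Both sides agree, confirming Parseval's theorem.

Σ|x[n]|² = (1/N)Σ|X[k]|² = 5.0000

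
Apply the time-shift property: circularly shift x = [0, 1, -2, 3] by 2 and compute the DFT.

Time shift by 2: X_shifted[k] = ω_4^(2k) · X[k]
Shifted x = [-2, 3, 0, 1]

DFT(x[n-2]) = [2, -2-2i, -6, -2+2i]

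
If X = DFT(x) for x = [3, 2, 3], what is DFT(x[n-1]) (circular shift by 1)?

Time shift by 1: X_shifted[k] = ω_3^(1k) · X[k]
Shifted x = [3, 3, 2]

DFT(x[n-1]) = [8, 0.5000-0.8660i, 0.5000+0.8660i]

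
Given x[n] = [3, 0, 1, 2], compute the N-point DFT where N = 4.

X[k] = Σ(n=0 to 3) x[n] · ω_4^(nk)
where ω_4 = e^(-2πi/4)

Computing each X[k]:
X[0] = 6
X[1] = 2+2i
X[2] = 2
X[3] = 2-2i

X = [6, 2+2i, 2, 2-2i]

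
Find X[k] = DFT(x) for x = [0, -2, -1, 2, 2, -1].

X[k] = Σ(n=0 to 5) x[n] · ω_6^(nk)
where ω_6 = e^(-2πi/6)

Computing each X[k]:
X[0] = 0
X[1] = -4.0000+3.4641i
X[2] = 3.0000-1.7321i
X[3] = 2
X[4] = 3.0000+1.7321i
X[5] = -4.0000-3.4641i

X = [0, -4.0000+3.4641i, 3.0000-1.7321i, 2, 3.0000+1.7321i, -4.0000-3.4641i]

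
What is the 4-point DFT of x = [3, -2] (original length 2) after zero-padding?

Original 2-point DFT: [1, 5]
Zero-padded 4-point DFT provides frequency interpolation.

DFT_4([x, 0, ...]) = [1, 3+2i, 5, 3-2i]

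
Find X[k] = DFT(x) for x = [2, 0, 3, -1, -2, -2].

X[k] = Σ(n=0 to 5) x[n] · ω_6^(nk)
where ω_6 = e^(-2πi/6)

Computing each X[k]:
X[0] = 0
X[1] = 1.5000-6.0622i
X[2] = 1.5000+2.5981i
X[3] = 6
X[4] = 1.5000-2.5981i
X[5] = 1.5000+6.0622i

X = [0, 1.5000-6.0622i, 1.5000+2.5981i, 6, 1.5000-2.5981i, 1.5000+6.0622i]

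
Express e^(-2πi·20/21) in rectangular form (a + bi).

ω_21^20 = e^(-2πi·20/21)
= cos(-2π·20/21) + i·sin(-2π·20/21)
= cos(-40π/21) + i·sin(-40π/21)

ω_21^20 = cos(-40π/21) + i·sin(-40π/21) = 0.9556+0.2948i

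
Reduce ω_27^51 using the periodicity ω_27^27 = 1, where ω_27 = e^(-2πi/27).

Since ω_27^27 = 1, powers reduce modulo 27.
51 mod 27 = 24
So ω_27^51 = ω_27^24 = e^(-2πi·24/27)

ω_27^51 = ω_27^24 = 0.7660+0.6428i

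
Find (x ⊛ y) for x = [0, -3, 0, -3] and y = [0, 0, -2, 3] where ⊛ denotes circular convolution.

(x ⊛ y)[n] = Σ(m=0 to 3) x[m] · y[(n-m) mod 4]

Computing each output sample:
(x ⊛ y)[0] = -9
(x ⊛ y)[1] = 6
(x ⊛ y)[2] = -9
(x ⊛ y)[3] = 6

x ⊛ y = [-9, 6, -9, 6]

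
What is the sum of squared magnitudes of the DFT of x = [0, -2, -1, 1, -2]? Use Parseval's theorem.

Parseval: Σ|x[n]|² = (1/N)Σ|X[k]|², so Σ|X[k]|² = N·Σ|x[n]|² = 5·10.0000

Σ|X[k]|² = N·Σ|x[n]|² = 5·10.0000 = 50.0000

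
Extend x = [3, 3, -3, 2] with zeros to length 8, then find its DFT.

Original 4-point DFT: [5, 6-1i, -5, 6+1i]
Zero-padded 8-point DFT provides frequency interpolation.

DFT_8([x, 0, ...]) = [5, 3.7071-0.5355i, 6-1i, 2.2929-6.5355i, -5, 2.2929+6.5355i, 6+1i, 3.7071+0.5355i]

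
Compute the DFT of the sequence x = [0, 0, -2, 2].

X[k] = Σ(n=0 to 3) x[n] · ω_4^(nk)
where ω_4 = e^(-2πi/4)

Computing each X[k]:
X[0] = 0
X[1] = 2+2i
X[2] = -4
X[3] = 2-2i

X = [0, 2+2i, -4, 2-2i]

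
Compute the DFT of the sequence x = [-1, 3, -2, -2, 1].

X[k] = Σ(n=0 to 4) x[n] · ω_5^(nk)
where ω_5 = e^(-2πi/5)

Computing each X[k]:
X[0] = -1
X[1] = 3.4721-1.9021i
X[2] = -5.4721-1.1756i
X[3] = -5.4721+1.1756i
X[4] = 3.4721+1.9021i

X = [-1, 3.4721-1.9021i, -5.4721-1.1756i, -5.4721+1.1756i, 3.4721+1.9021i]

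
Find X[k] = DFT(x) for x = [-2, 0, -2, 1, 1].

X[k] = Σ(n=0 to 4) x[n] · ω_5^(nk)
where ω_5 = e^(-2πi/5)

Computing each X[k]:
X[0] = -2
X[1] = -0.8820+2.7144i
X[2] = -3.1180-2.2654i
X[3] = -3.1180+2.2654i
X[4] = -0.8820-2.7144i

X = [-2, -0.8820+2.7144i, -3.1180-2.2654i, -3.1180+2.2654i, -0.8820-2.7144i]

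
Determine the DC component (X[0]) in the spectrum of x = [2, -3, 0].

X[0] = Σ(n=0 to 2) x[n] · ω_3^0 = Σ x[n]
= (2) + (-3) + (0)

X[0] = -1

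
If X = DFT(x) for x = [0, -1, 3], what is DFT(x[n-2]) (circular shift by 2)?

Time shift by 2: X_shifted[k] = ω_3^(2k) · X[k]
Shifted x = [-1, 3, 0]

DFT(x[n-2]) = [2, -2.5000-2.5981i, -2.5000+2.5981i]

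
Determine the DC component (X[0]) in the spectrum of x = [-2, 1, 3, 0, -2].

X[0] = Σ(n=0 to 4) x[n] · ω_5^0 = Σ x[n]
= (-2) + (1) + (3) + (0) + (-2)

X[0] = 0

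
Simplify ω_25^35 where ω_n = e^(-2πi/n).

Since ω_25^25 = 1, powers reduce modulo 25.
35 mod 25 = 10
So ω_25^35 = ω_25^10 = e^(-2πi·10/25)

ω_25^35 = ω_25^10 = -0.8090-0.5878i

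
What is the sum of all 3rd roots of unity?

Sum of all nth roots of unity equals 0 for n > 1 (geometric series with r ≠ 1).

0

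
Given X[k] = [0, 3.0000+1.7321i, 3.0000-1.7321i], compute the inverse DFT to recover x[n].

x[n] = (1/3) Σ(k=0 to 2) X[k] · e^(2πikn/3)

Computing each x[n]:
x[0] = 2
x[1] = -2
x[2] = 0

x = [2, -2, 0]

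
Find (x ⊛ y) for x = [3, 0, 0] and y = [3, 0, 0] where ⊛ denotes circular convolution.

(x ⊛ y)[n] = Σ(m=0 to 2) x[m] · y[(n-m) mod 3]

Computing each output sample:
(x ⊛ y)[0] = 9
(x ⊛ y)[1] = 0
(x ⊛ y)[2] = 0

x ⊛ y = [9, 0, 0]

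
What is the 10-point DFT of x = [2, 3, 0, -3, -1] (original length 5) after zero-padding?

Original 5-point DFT: [1, 5.0451-5.5676i, -0.5451+0.5020i, -0.5451-0.5020i, 5.0451+5.5676i]
Zero-padded 10-point DFT provides frequency interpolation.

DFT_10([x, 0, ...]) = [1, 6.1631+1.6776i, 5.0451-5.5676i, -1.6631-3.6655i, -0.5451+0.5020i, 1, -0.5451-0.5020i, -1.6631+3.6655i, 5.0451+5.5676i, 6.1631-1.6776i]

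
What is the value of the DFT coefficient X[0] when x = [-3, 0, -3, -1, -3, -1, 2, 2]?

X[0] = Σ(n=0 to 7) x[n] · ω_8^0 = Σ x[n]
= (-3) + (0) + (-3) + (-1) + (-3) + (-1) + (2) + (2)

X[0] = -7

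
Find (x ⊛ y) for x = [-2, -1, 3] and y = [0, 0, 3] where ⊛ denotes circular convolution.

(x ⊛ y)[n] = Σ(m=0 to 2) x[m] · y[(n-m) mod 3]

Computing each output sample:
(x ⊛ y)[0] = -3
(x ⊛ y)[1] = 9
(x ⊛ y)[2] = -6

x ⊛ y = [-3, 9, -6]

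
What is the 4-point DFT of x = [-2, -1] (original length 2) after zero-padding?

Original 2-point DFT: [-3, -1]
Zero-padded 4-point DFT provides frequency interpolation.

DFT_4([x, 0, ...]) = [-3, -2+1i, -1, -2-1i]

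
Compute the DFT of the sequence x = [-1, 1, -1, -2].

X[k] = Σ(n=0 to 3) x[n] · ω_4^(nk)
where ω_4 = e^(-2πi/4)

Computing each X[k]:
X[0] = -3
X[1] = -3i
X[2] = -1
X[3] = 3i

X = [-3, -3i, -1, 3i]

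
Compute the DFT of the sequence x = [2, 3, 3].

X[k] = Σ(n=0 to 2) x[n] · ω_3^(nk)
where ω_3 = e^(-2πi/3)

Computing each X[k]:
X[0] = 8
X[1] = -1
X[2] = -1

X = [8, -1, -1]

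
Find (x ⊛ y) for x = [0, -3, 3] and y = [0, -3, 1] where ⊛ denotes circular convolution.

(x ⊛ y)[n] = Σ(m=0 to 2) x[m] · y[(n-m) mod 3]

Computing each output sample:
(x ⊛ y)[0] = -12
(x ⊛ y)[1] = 3
(x ⊛ y)[2] = 9

x ⊛ y = [-12, 3, 9]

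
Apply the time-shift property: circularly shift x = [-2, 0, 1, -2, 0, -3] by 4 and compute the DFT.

Time shift by 4: X_shifted[k] = ω_6^(4k) · X[k]
Shifted x = [1, -2, 0, -3, -2, 0]

DFT(x[n-4]) = [-6, 4, 3.4641i, 4, -3.4641i, 4]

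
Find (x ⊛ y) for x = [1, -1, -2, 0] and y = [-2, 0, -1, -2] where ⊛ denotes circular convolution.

(x ⊛ y)[n] = Σ(m=0 to 3) x[m] · y[(n-m) mod 4]

Computing each output sample:
(x ⊛ y)[0] = 2
(x ⊛ y)[1] = 6
(x ⊛ y)[2] = 3
(x ⊛ y)[3] = -1

x ⊛ y = [2, 6, 3, -1]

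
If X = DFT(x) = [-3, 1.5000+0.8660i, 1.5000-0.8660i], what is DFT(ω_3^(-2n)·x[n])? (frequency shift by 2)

Modulation property: DFT(ω_3^(-2n)·x[n]) = X[(k-2) mod 3], so circularly shift X by 2 positions.

X[k-2] = [1.5000+0.8660i, 1.5000-0.8660i, -3]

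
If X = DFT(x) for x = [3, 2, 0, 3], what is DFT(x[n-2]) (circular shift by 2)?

Time shift by 2: X_shifted[k] = ω_4^(2k) · X[k]
Shifted x = [0, 3, 3, 2]

DFT(x[n-2]) = [8, -3-1i, -2, -3+1i]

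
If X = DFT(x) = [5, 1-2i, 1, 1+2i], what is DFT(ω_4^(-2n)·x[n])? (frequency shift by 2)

Modulation property: DFT(ω_4^(-2n)·x[n]) = X[(k-2) mod 4], so circularly shift X by 2 positions.

X[k-2] = [1, 1+2i, 5, 1-2i]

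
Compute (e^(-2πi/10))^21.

Since ω_10^10 = 1, powers reduce modulo 10.
21 mod 10 = 1
So ω_10^21 = ω_10^1 = e^(-2πi·1/10)

ω_10^21 = ω_10^1 = 0.8090-0.5878i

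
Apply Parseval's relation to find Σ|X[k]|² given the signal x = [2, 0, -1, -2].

Parseval: Σ|x[n]|² = (1/N)Σ|X[k]|², so Σ|X[k]|² = N·Σ|x[n]|² = 4·9.0000

Σ|X[k]|² = N·Σ|x[n]|² = 4·9.0000 = 36.0000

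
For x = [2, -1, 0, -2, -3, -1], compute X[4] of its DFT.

X[4] = Σ(n=0 to 5) x[n] · ω_6^(4n) where ω_6 = e^(-2πi/6)
= (2)·ω_6^0 + (-1)·ω_6^4 + (0)·ω_6^8 + (-2)·ω_6^12 + (-3)·ω_6^16 + (-1)·ω_6^20

X[4] = 2.5000-2.5981i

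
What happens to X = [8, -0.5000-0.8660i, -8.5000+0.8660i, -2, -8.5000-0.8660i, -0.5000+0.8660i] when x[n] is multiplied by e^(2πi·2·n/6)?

Modulation property: DFT(ω_6^(-2n)·x[n]) = X[(k-2) mod 6], so circularly shift X by 2 positions.

X[k-2] = [-8.5000-0.8660i, -0.5000+0.8660i, 8, -0.5000-0.8660i, -8.5000+0.8660i, -2]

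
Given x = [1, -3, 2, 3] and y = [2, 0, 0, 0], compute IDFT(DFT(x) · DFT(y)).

(x ⊛ y)[n] = Σ(m=0 to 3) x[m] · y[(n-m) mod 4]

Computing each output sample:
(x ⊛ y)[0] = 2
(x ⊛ y)[1] = -6
(x ⊛ y)[2] = 4
(x ⊛ y)[3] = 6

x ⊛ y = [2, -6, 4, 6]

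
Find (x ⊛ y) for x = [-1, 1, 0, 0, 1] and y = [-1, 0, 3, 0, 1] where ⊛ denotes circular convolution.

(x ⊛ y)[n] = Σ(m=0 to 4) x[m] · y[(n-m) mod 5]

Computing each output sample:
(x ⊛ y)[0] = 2
(x ⊛ y)[1] = 2
(x ⊛ y)[2] = -3
(x ⊛ y)[3] = 4
(x ⊛ y)[4] = -2

x ⊛ y = [2, 2, -3, 4, -2]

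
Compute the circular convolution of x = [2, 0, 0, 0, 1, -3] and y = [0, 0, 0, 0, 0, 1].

(x ⊛ y)[n] = Σ(m=0 to 5) x[m] · y[(n-m) mod 6]

Computing each output sample:
(x ⊛ y)[0] = 0
(x ⊛ y)[1] = 0
(x ⊛ y)[2] = 0
(x ⊛ y)[3] = 1
(x ⊛ y)[4] = -3
(x ⊛ y)[5] = 2

x ⊛ y = [0, 0, 0, 1, -3, 2]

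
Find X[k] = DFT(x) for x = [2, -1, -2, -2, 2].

X[k] = Σ(n=0 to 4) x[n] · ω_5^(nk)
where ω_5 = e^(-2πi/5)

Computing each X[k]:
X[0] = -1
X[1] = 5.5451+2.8532i
X[2] = -0.0451+1.7634i
X[3] = -0.0451-1.7634i
X[4] = 5.5451-2.8532i

X = [-1, 5.5451+2.8532i, -0.0451+1.7634i, -0.0451-1.7634i, 5.5451-2.8532i]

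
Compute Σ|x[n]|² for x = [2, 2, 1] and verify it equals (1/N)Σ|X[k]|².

Time domain:
Σ|x[n]|² = |2|² + |2|² + |1|² = 9.0000

Frequency domain:
(1/3)Σ|X[k]|² = (1/3)(|5|² + |0.5000-0.8660i|² + |0.5000+0.8660i|²) = (1/3)·27.0000 = 9.0000

Both sides agree, confirming Parseval's theorem.

Σ|x[n]|² = (1/N)Σ|X[k]|² = 9.0000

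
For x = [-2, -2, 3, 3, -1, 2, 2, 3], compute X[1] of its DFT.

X[1] = Σ(n=0 to 7) x[n] · ω_8^(1n) where ω_8 = e^(-2πi/8)
= (-2)·ω_8^0 + (-2)·ω_8^1 + (3)·ω_8^2 + (3)·ω_8^3 + (-1)·ω_8^4 + (2)·ω_8^5 + (2)·ω_8^6 + (3)·ω_8^7

X[1] = -3.8284+1.8284i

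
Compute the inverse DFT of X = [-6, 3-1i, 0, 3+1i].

x[n] = (1/4) Σ(k=0 to 3) X[k] · e^(2πikn/4)

Computing each x[n]:
x[0] = 0
x[1] = -1
x[2] = -3
x[3] = -2

x = [0, -1, -3, -2]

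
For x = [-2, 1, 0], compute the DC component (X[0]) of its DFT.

X[0] = Σ(n=0 to 2) x[n] · ω_3^0 = Σ x[n]
= (-2) + (1) + (0)

X[0] = -1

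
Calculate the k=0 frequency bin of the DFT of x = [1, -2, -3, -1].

X[0] = Σ(n=0 to 3) x[n] · ω_4^0 = Σ x[n]
= (1) + (-2) + (-3) + (-1)

X[0] = -5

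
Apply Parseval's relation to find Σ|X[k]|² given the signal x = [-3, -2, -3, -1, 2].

Parseval: Σ|x[n]|² = (1/N)Σ|X[k]|², so Σ|X[k]|² = N·Σ|x[n]|² = 5·27.0000

Σ|X[k]|² = N·Σ|x[n]|² = 5·27.0000 = 135.0000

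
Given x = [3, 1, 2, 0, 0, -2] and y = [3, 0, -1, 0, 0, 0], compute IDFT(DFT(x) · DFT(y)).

(x ⊛ y)[n] = Σ(m=0 to 5) x[m] · y[(n-m) mod 6]

Computing each output sample:
(x ⊛ y)[0] = 9
(x ⊛ y)[1] = 5
(x ⊛ y)[2] = 3
(x ⊛ y)[3] = -1
(x ⊛ y)[4] = -2
(x ⊛ y)[5] = -6

x ⊛ y = [9, 5, 3, -1, -2, -6]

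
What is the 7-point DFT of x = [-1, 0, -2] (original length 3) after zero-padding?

Original 3-point DFT: [-3, -1.7321i, 1.7321i]
Zero-padded 7-point DFT provides frequency interpolation.

DFT_7([x, 0, ...]) = [-3, -0.5550+1.9499i, 0.8019-0.8678i, -2.2470-1.5637i, -2.2470+1.5637i, 0.8019+0.8678i, -0.5550-1.9499i]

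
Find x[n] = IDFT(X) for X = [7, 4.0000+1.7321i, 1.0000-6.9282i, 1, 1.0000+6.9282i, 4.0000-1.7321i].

x[n] = (1/6) Σ(k=0 to 5) X[k] · e^(2πikn/6)

Computing each x[n]:
x[0] = 3
x[1] = 3
x[2] = -2
x[3] = 0
x[4] = 3
x[5] = 0

x = [3, 3, -2, 0, 3, 0]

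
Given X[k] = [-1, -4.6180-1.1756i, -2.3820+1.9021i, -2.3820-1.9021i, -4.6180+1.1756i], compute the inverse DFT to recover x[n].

x[n] = (1/5) Σ(k=0 to 4) X[k] · e^(2πikn/5)

Computing each x[n]:
x[0] = -3
x[1] = 0
x[2] = 2
x[3] = 0
x[4] = 0

x = [-3, 0, 2, 0, 0]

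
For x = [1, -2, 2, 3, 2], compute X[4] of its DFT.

X[4] = Σ(n=0 to 4) x[n] · ω_5^(4n) where ω_5 = e^(-2πi/5)
= (1)·ω_5^0 + (-2)·ω_5^4 + (2)·ω_5^8 + (3)·ω_5^12 + (2)·ω_5^16

X[4] = -3.0451-4.3920i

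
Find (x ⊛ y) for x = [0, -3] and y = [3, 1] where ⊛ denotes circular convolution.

(x ⊛ y)[n] = Σ(m=0 to 1) x[m] · y[(n-m) mod 2]

Computing each output sample:
(x ⊛ y)[0] = -3
(x ⊛ y)[1] = -9

x ⊛ y = [-3, -9]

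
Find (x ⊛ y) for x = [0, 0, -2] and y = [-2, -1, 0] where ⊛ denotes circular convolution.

(x ⊛ y)[n] = Σ(m=0 to 2) x[m] · y[(n-m) mod 3]

Computing each output sample:
(x ⊛ y)[0] = 2
(x ⊛ y)[1] = 0
(x ⊛ y)[2] = 4

x ⊛ y = [2, 0, 4]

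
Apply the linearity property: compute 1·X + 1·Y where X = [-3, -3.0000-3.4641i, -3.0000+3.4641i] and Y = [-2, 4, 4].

By linearity: DFT(1x + 1y) = 1·DFT(x) + 1·DFT(y)
= 1·[-3, -3.0000-3.4641i, -3.0000+3.4641i] + 1·[-2, 4, 4]

Computing element-wise:
Z[0] = 1·(-3) + 1·(-2) = -5
Z[1] = 1·(-3.0000-3.4641i) + 1·(4) = 1.0000-3.4641i
Z[2] = 1·(-3.0000+3.4641i) + 1·(4) = 1.0000+3.4641i

DFT(1x + 1y) = 1·X + 1·Y = [-5, 1.0000-3.4641i, 1.0000+3.4641i]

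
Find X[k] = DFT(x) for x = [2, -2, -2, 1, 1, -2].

X[k] = Σ(n=0 to 5) x[n] · ω_6^(nk)
where ω_6 = e^(-2πi/6)

Computing each X[k]:
X[0] = -2
X[1] = -0.5000+2.5981i
X[2] = 5.5000-2.5981i
X[3] = 4
X[4] = 5.5000+2.5981i
X[5] = -0.5000-2.5981i

X = [-2, -0.5000+2.5981i, 5.5000-2.5981i, 4, 5.5000+2.5981i, -0.5000-2.5981i]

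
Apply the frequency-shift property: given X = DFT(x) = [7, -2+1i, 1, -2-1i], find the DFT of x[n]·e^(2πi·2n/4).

Modulation property: DFT(ω_4^(-2n)·x[n]) = X[(k-2) mod 4], so circularly shift X by 2 positions.

X[k-2] = [1, -2-1i, 7, -2+1i]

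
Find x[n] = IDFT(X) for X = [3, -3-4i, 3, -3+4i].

x[n] = (1/4) Σ(k=0 to 3) X[k] · e^(2πikn/4)

Computing each x[n]:
x[0] = 0
x[1] = 2
x[2] = 3
x[3] = -2

x = [0, 2, 3, -2]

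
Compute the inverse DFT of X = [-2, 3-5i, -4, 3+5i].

x[n] = (1/4) Σ(k=0 to 3) X[k] · e^(2πikn/4)

Computing each x[n]:
x[0] = 0
x[1] = 3
x[2] = -3
x[3] = -2

x = [0, 3, -3, -2]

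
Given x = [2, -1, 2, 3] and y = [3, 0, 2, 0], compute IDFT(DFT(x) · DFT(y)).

(x ⊛ y)[n] = Σ(m=0 to 3) x[m] · y[(n-m) mod 4]

Computing each output sample:
(x ⊛ y)[0] = 10
(x ⊛ y)[1] = 3
(x ⊛ y)[2] = 10
(x ⊛ y)[3] = 7

x ⊛ y = [10, 3, 10, 7]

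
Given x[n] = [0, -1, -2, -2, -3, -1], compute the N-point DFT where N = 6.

X[k] = Σ(n=0 to 5) x[n] · ω_6^(nk)
where ω_6 = e^(-2πi/6)

Computing each X[k]:
X[0] = -9
X[1] = 3.5000-0.8660i
X[2] = 1.5000+0.8660i
X[3] = -1
X[4] = 1.5000-0.8660i
X[5] = 3.5000+0.8660i

X = [-9, 3.5000-0.8660i, 1.5000+0.8660i, -1, 1.5000-0.8660i, 3.5000+0.8660i]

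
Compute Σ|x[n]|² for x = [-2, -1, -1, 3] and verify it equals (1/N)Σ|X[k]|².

Time domain:
Σ|x[n]|² = |-2|² + |-1|² + |-1|² + |3|² = 15.0000

Frequency domain:
(1/4)Σ|X[k]|² = (1/4)(|-1|² + |-1+4i|² + |-5|² + |-1-4i|²) = (1/4)·60.0000 = 15.0000

Both sides agree, confirming Parseval's theorem.

Σ|x[n]|² = (1/N)Σ|X[k]|² = 15.0000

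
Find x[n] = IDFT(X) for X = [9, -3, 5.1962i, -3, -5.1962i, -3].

x[n] = (1/6) Σ(k=0 to 5) X[k] · e^(2πikn/6)

Computing each x[n]:
x[0] = 0
x[1] = 0
x[2] = 3
x[3] = 3
x[4] = 0
x[5] = 3

x = [0, 0, 3, 3, 0, 3]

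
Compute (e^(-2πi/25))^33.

Since ω_25^25 = 1, powers reduce modulo 25.
33 mod 25 = 8
So ω_25^33 = ω_25^8 = e^(-2πi·8/25)

ω_25^33 = ω_25^8 = -0.4258-0.9048i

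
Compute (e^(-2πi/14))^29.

Since ω_14^14 = 1, powers reduce modulo 14.
29 mod 14 = 1
So ω_14^29 = ω_14^1 = e^(-2πi·1/14)

ω_14^29 = ω_14^1 = 0.9010-0.4339i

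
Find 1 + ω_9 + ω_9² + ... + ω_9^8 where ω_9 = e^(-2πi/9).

Sum of all nth roots of unity equals 0 for n > 1 (geometric series with r ≠ 1).

0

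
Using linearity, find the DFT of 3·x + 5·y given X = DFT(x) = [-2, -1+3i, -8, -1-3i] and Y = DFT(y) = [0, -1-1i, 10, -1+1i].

By linearity: DFT(3x + 5y) = 3·DFT(x) + 5·DFT(y)
= 3·[-2, -1+3i, -8, -1-3i] + 5·[0, -1-1i, 10, -1+1i]

Computing element-wise:
Z[0] = 3·(-2) + 5·(0) = -6
Z[1] = 3·(-1+3i) + 5·(-1-1i) = -8+4i
Z[2] = 3·(-8) + 5·(10) = 26
Z[3] = 3·(-1-3i) + 5·(-1+1i) = -8-4i

DFT(3x + 5y) = 3·X + 5·Y = [-6, -8+4i, 26, -8-4i]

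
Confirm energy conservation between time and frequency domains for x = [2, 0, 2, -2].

Time domain:
Σ|x[n]|² = |2|² + |0|² + |2|² + |-2|² = 12.0000

Frequency domain:
(1/4)Σ|X[k]|² = (1/4)(|2|² + |-2i|² + |6|² + |2i|²) = (1/4)·48.0000 = 12.0000

Both sides agree, confirming Parseval's theorem.

Σ|x[n]|² = (1/N)Σ|X[k]|² = 12.0000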